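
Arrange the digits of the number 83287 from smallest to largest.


The number 83287 has digits: 8, 3, 2, 8, 7
Sorted: 2, 3, 7, 8, 8
Joining the sorted digits gives the result.
Final answer: 23788


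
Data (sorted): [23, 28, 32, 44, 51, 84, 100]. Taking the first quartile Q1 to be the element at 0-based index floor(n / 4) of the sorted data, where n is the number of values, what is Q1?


The list has n = 7 elements.
Q1 index = floor(7 / 4) = floor(1.75) = 1
Counting from index 0 in the sorted data, the element at index 1 is 28.
Final answer: 28


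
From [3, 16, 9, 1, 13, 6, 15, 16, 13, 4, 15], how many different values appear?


List all unique values:
Distinct values: [1, 3, 4, 6, 9, 13, 15, 16]
Count = 8
Final answer: 8


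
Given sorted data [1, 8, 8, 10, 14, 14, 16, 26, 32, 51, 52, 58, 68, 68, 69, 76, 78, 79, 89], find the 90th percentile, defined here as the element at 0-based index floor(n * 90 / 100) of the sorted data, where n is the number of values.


The dataset has n = 19 elements.
Index = floor(19 * 90 / 100) = floor(1710 / 100) = floor(17.1) = 17
Counting from index 0 in the sorted data, the element at index 17 is 79.
Final answer: 79


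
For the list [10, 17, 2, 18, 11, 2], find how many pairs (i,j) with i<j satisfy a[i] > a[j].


For each element, count the later elements that are smaller than it:
  10 (index 0): smaller elements after it = [2, 2] -> 2
  17 (index 1): smaller elements after it = [2, 11, 2] -> 3
  2 (index 2): smaller elements after it = [] -> 0
  18 (index 3): smaller elements after it = [11, 2] -> 2
  11 (index 4): smaller elements after it = [2] -> 1
Total inversions = 2 + 3 + 0 + 2 + 1 = 8
Final answer: 8


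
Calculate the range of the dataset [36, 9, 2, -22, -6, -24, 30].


Maximum value: 36
Minimum value: -24
Range = 36 - (-24) = 60
Final answer: 60


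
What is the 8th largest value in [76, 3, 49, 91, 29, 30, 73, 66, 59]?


Sort descending: [91, 76, 73, 66, 59, 49, 30, 29, 3]
The 8th element (1-indexed) is at index 7.
Value = 29
Final answer: 29


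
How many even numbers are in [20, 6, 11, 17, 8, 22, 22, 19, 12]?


Check each element:
  20 is even
  6 is even
  11 is odd
  17 is odd
  8 is even
  22 is even
  22 is even
  19 is odd
  12 is even
Evens: [20, 6, 8, 22, 22, 12]
Count of evens = 6
Final answer: 6


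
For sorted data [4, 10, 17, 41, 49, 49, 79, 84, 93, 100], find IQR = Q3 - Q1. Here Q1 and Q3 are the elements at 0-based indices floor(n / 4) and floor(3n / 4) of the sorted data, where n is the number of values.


The data has n = 10 elements.
Q1 index = floor(10 / 4) = floor(2.5) = 2; Q3 index = floor(3 * 10 / 4) = floor(7.5) = 7
Q1 = element at index 2 = 17
Q3 = element at index 7 = 84
IQR = 84 - 17 = 67
Final answer: 67


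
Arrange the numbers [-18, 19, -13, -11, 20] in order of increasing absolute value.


Compute absolute values:
  |-18| = 18
  |19| = 19
  |-13| = 13
  |-11| = 11
  |20| = 20
Absolute values in increasing order: 11 < 13 < 18 < 19 < 20
Listing the original numbers in that order gives the answer.
Final answer: [-11, -13, -18, 19, 20]


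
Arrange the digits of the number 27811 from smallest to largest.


The number 27811 has digits: 2, 7, 8, 1, 1
Sorted: 1, 1, 2, 7, 8
Joining the sorted digits gives the result.
Final answer: 11278


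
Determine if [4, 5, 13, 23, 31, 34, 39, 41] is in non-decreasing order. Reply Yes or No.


Check consecutive pairs:
  4 <= 5? True
  5 <= 13? True
  13 <= 23? True
  23 <= 31? True
  31 <= 34? True
  34 <= 39? True
  39 <= 41? True
Every consecutive pair is in order, so the list is non-decreasing.
Final answer: Yes


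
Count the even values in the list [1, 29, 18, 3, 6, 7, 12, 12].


Check each element:
  1 is odd
  29 is odd
  18 is even
  3 is odd
  6 is even
  7 is odd
  12 is even
  12 is even
Evens: [18, 6, 12, 12]
Count of evens = 4
Final answer: 4


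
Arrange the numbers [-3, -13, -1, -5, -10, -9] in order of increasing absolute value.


Compute absolute values:
  |-3| = 3
  |-13| = 13
  |-1| = 1
  |-5| = 5
  |-10| = 10
  |-9| = 9
Absolute values in increasing order: 1 < 3 < 5 < 9 < 10 < 13
Listing the original numbers in that order gives the answer.
Final answer: [-1, -3, -5, -9, -10, -13]


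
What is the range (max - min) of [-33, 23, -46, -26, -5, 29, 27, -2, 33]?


Maximum value: 33
Minimum value: -46
Range = 33 - (-46) = 79
Final answer: 79


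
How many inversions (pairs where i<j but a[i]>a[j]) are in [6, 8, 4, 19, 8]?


For each element, count the later elements that are smaller than it:
  6 (index 0): smaller elements after it = [4] -> 1
  8 (index 1): smaller elements after it = [4] -> 1
  4 (index 2): smaller elements after it = [] -> 0
  19 (index 3): smaller elements after it = [8] -> 1
Total inversions = 1 + 1 + 0 + 1 = 3
Final answer: 3


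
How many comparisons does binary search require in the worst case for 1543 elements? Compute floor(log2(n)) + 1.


Binary search halves the search space each step.
Maximum comparisons = floor(log2(1543)) + 1
log2(1543) = 10.5915
floor(log2(1543)) = 10, so 10 + 1 = 11
Final answer: 11


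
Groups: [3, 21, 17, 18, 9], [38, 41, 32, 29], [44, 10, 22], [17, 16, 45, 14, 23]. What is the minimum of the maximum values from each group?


Find max of each group:
  Group 1: [3, 21, 17, 18, 9] -> max = 21
  Group 2: [38, 41, 32, 29] -> max = 41
  Group 3: [44, 10, 22] -> max = 44
  Group 4: [17, 16, 45, 14, 23] -> max = 45
Maxes: [21, 41, 44, 45]
Minimum of maxes = 21
Final answer: 21


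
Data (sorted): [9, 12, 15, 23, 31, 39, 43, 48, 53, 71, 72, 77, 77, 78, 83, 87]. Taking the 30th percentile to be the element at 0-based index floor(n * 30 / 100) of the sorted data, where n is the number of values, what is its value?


The dataset has n = 16 elements.
Index = floor(16 * 30 / 100) = floor(480 / 100) = floor(4.8) = 4
Counting from index 0 in the sorted data, the element at index 4 is 31.
Final answer: 31


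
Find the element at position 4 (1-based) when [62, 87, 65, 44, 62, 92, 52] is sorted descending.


Sort descending: [92, 87, 65, 62, 62, 52, 44]
The 4th element (1-indexed) is at index 3.
Value = 62
Final answer: 62


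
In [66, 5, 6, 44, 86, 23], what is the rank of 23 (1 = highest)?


Sort descending: [86, 66, 44, 23, 6, 5]
Find 23 in the sorted list.
23 is at position 4.
Final answer: 4


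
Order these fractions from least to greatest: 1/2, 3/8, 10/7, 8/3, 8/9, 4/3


Convert to decimal for comparison:
  1/2 = 0.5
  3/8 = 0.375
  10/7 = 1.4286
  8/3 = 2.6667
  8/9 = 0.8889
  4/3 = 1.3333
Decimals in increasing order: 0.375 < 0.5 < 0.8889 < 1.3333 < 1.4286 < 2.6667
Writing each back as its fraction gives the sorted order.
Final answer: 3/8, 1/2, 8/9, 4/3, 10/7, 8/3


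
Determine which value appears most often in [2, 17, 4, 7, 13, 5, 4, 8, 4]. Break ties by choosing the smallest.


Count the frequency of each value:
  2 appears 1 time(s)
  4 appears 3 time(s)
  5 appears 1 time(s)
  7 appears 1 time(s)
  8 appears 1 time(s)
  13 appears 1 time(s)
  17 appears 1 time(s)
Maximum frequency is 3.
Only 4 reaches that frequency, so it is the mode.
Final answer: 4


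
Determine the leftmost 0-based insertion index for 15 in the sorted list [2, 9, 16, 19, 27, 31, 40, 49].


List is sorted: [2, 9, 16, 19, 27, 31, 40, 49]
We need the leftmost position where 15 can be inserted, i.e. the first index whose element is >= 15 (or the end of the list if none is).
Binary search with low=0, high=8 (0-based indices):
  low=0, high=8, mid=4: a[4]=27 >= 15, so high = 4
  low=0, high=4, mid=2: a[2]=16 >= 15, so high = 2
  low=0, high=2, mid=1: a[1]=9 < 15, so low = 2
Now low = high = 2, so the insertion index is 2.
Final answer: 2


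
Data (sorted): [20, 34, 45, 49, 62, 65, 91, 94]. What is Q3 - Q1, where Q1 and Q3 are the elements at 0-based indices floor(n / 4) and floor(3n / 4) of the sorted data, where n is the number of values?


The data has n = 8 elements.
Q1 index = floor(8 / 4) = floor(2) = 2; Q3 index = floor(3 * 8 / 4) = floor(6) = 6
Q1 = element at index 2 = 45
Q3 = element at index 6 = 91
IQR = 91 - 45 = 46
Final answer: 46


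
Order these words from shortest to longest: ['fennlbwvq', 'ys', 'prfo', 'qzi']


Compute lengths:
  'fennlbwvq' has length 9
  'ys' has length 2
  'prfo' has length 4
  'qzi' has length 3
Lengths in increasing order: 2 < 3 < 4 < 9
Listing the words in that order gives the answer.
Final answer: ['ys', 'qzi', 'prfo', 'fennlbwvq']


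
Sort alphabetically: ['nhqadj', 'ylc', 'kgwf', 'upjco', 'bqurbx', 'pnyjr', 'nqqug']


Compare strings character by character (the first differing letter decides):
  'bqurbx' < 'kgwf' since 'b' < 'k' at position 1
  'kgwf' < 'nhqadj' since 'k' < 'n' at position 1
  'nhqadj' < 'nqqug' since 'h' < 'q' at position 2
  'nqqug' < 'pnyjr' since 'n' < 'p' at position 1
  'pnyjr' < 'upjco' since 'p' < 'u' at position 1
  'upjco' < 'ylc' since 'u' < 'y' at position 1
Chaining these comparisons gives the alphabetical order.
Final answer: ['bqurbx', 'kgwf', 'nhqadj', 'nqqug', 'pnyjr', 'upjco', 'ylc']


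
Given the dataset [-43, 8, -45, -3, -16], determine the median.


First, sort the list: [-45, -43, -16, -3, 8]
The list has 5 elements (odd count).
The middle index is 2 (0-based), and the element there is -16.
Final answer: -16


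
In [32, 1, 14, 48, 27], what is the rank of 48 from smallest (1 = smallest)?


Sort ascending: [1, 14, 27, 32, 48]
Find 48 in the sorted list.
48 is at position 5 (1-indexed).
Final answer: 5


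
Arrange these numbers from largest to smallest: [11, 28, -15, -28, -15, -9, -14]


Original list: [11, 28, -15, -28, -15, -9, -14]
Repeatedly take the largest remaining element:
  Remaining [11, 28, -15, -28, -15, -9, -14] -> largest is 28
  Remaining [11, -15, -28, -15, -9, -14] -> largest is 11
  Remaining [-15, -28, -15, -9, -14] -> largest is -9
  Remaining [-15, -28, -15, -14] -> largest is -14
  Remaining [-15, -28, -15] -> largest is -15
  Remaining [-28, -15] -> largest is -15
  Remaining [-28] -> largest is -28
Collecting the picks in order gives the descending list.
Final answer: [28, 11, -9, -14, -15, -15, -28]


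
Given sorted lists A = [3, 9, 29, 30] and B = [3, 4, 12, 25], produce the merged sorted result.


List A: [3, 9, 29, 30]
List B: [3, 4, 12, 25]
Repeatedly compare the front elements and take the smaller:
  3 vs 3 -> take 3
  9 vs 3 -> take 3
  9 vs 4 -> take 4
  9 vs 12 -> take 9
  29 vs 12 -> take 12
  29 vs 25 -> take 25
  B is exhausted; append the rest of A: [29, 30]
Final answer: [3, 3, 4, 9, 12, 25, 29, 30]


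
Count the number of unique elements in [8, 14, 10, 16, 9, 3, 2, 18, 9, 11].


List all unique values:
Distinct values: [2, 3, 8, 9, 10, 11, 14, 16, 18]
Count = 9
Final answer: 9


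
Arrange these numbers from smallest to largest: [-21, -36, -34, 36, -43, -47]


Original list: [-21, -36, -34, 36, -43, -47]
Repeatedly take the smallest remaining element:
  Remaining [-21, -36, -34, 36, -43, -47] -> smallest is -47
  Remaining [-21, -36, -34, 36, -43] -> smallest is -43
  Remaining [-21, -36, -34, 36] -> smallest is -36
  Remaining [-21, -34, 36] -> smallest is -34
  Remaining [-21, 36] -> smallest is -21
  Remaining [36] -> smallest is 36
Collecting the picks in order gives the sorted list.
Final answer: [-47, -43, -36, -34, -21, 36]


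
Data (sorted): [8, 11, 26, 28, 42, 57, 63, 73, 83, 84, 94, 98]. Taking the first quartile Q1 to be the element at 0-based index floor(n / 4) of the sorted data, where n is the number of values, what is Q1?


The list has n = 12 elements.
Q1 index = floor(12 / 4) = floor(3) = 3
Counting from index 0 in the sorted data, the element at index 3 is 28.
Final answer: 28


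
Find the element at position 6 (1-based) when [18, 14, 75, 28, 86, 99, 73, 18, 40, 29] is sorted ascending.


Sort ascending: [14, 18, 18, 28, 29, 40, 73, 75, 86, 99]
The 6th element (1-indexed) is at index 5.
Value = 40
Final answer: 40


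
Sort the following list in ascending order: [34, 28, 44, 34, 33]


Original list: [34, 28, 44, 34, 33]
Repeatedly take the smallest remaining element:
  Remaining [34, 28, 44, 34, 33] -> smallest is 28
  Remaining [34, 44, 34, 33] -> smallest is 33
  Remaining [34, 44, 34] -> smallest is 34
  Remaining [44, 34] -> smallest is 34
  Remaining [44] -> smallest is 44
Collecting the picks in order gives the sorted list.
Final answer: [28, 33, 34, 34, 44]


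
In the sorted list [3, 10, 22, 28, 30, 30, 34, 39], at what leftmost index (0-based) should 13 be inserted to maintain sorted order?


List is sorted: [3, 10, 22, 28, 30, 30, 34, 39]
We need the leftmost position where 13 can be inserted, i.e. the first index whose element is >= 13 (or the end of the list if none is).
Binary search with low=0, high=8 (0-based indices):
  low=0, high=8, mid=4: a[4]=30 >= 13, so high = 4
  low=0, high=4, mid=2: a[2]=22 >= 13, so high = 2
  low=0, high=2, mid=1: a[1]=10 < 13, so low = 2
Now low = high = 2, so the insertion index is 2.
Final answer: 2


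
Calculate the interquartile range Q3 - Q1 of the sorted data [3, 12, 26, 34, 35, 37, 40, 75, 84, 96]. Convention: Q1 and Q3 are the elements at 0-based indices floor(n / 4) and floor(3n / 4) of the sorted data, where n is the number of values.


The data has n = 10 elements.
Q1 index = floor(10 / 4) = floor(2.5) = 2; Q3 index = floor(3 * 10 / 4) = floor(7.5) = 7
Q1 = element at index 2 = 26
Q3 = element at index 7 = 75
IQR = 75 - 26 = 49
Final answer: 49


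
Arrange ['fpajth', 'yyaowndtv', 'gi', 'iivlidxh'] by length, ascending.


Compute lengths:
  'fpajth' has length 6
  'yyaowndtv' has length 9
  'gi' has length 2
  'iivlidxh' has length 8
Lengths in increasing order: 2 < 6 < 8 < 9
Listing the words in that order gives the answer.
Final answer: ['gi', 'fpajth', 'iivlidxh', 'yyaowndtv']


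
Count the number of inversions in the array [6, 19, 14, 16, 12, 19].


For each element, count the later elements that are smaller than it:
  6 (index 0): smaller elements after it = [] -> 0
  19 (index 1): smaller elements after it = [14, 16, 12] -> 3
  14 (index 2): smaller elements after it = [12] -> 1
  16 (index 3): smaller elements after it = [12] -> 1
  12 (index 4): smaller elements after it = [] -> 0
Total inversions = 0 + 3 + 1 + 1 + 0 = 5
Final answer: 5


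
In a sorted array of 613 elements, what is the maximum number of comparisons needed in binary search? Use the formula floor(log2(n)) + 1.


Binary search halves the search space each step.
Maximum comparisons = floor(log2(613)) + 1
log2(613) = 9.2597
floor(log2(613)) = 9, so 9 + 1 = 10
Final answer: 10


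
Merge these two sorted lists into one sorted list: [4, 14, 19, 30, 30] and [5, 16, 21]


List A: [4, 14, 19, 30, 30]
List B: [5, 16, 21]
Repeatedly compare the front elements and take the smaller:
  4 vs 5 -> take 4
  14 vs 5 -> take 5
  14 vs 16 -> take 14
  19 vs 16 -> take 16
  19 vs 21 -> take 19
  30 vs 21 -> take 21
  B is exhausted; append the rest of A: [30, 30]
Final answer: [4, 5, 14, 16, 19, 21, 30, 30]


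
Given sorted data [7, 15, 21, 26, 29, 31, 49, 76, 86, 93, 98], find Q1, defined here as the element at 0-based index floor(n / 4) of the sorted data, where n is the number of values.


The list has n = 11 elements.
Q1 index = floor(11 / 4) = floor(2.75) = 2
Counting from index 0 in the sorted data, the element at index 2 is 21.
Final answer: 21


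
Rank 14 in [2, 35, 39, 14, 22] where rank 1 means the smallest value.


Sort ascending: [2, 14, 22, 35, 39]
Find 14 in the sorted list.
14 is at position 2 (1-indexed).
Final answer: 2


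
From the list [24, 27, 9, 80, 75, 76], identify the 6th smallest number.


Sort ascending: [9, 24, 27, 75, 76, 80]
The 6th element (1-indexed) is at index 5.
Value = 80
Final answer: 80


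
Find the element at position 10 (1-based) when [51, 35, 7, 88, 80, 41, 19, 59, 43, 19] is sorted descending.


Sort descending: [88, 80, 59, 51, 43, 41, 35, 19, 19, 7]
The 10th element (1-indexed) is at index 9.
Value = 7
Final answer: 7


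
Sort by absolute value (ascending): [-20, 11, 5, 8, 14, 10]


Compute absolute values:
  |-20| = 20
  |11| = 11
  |5| = 5
  |8| = 8
  |14| = 14
  |10| = 10
Absolute values in increasing order: 5 < 8 < 10 < 11 < 14 < 20
Listing the original numbers in that order gives the answer.
Final answer: [5, 8, 10, 11, 14, -20]


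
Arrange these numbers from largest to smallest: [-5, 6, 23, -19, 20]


Original list: [-5, 6, 23, -19, 20]
Repeatedly take the largest remaining element:
  Remaining [-5, 6, 23, -19, 20] -> largest is 23
  Remaining [-5, 6, -19, 20] -> largest is 20
  Remaining [-5, 6, -19] -> largest is 6
  Remaining [-5, -19] -> largest is -5
  Remaining [-19] -> largest is -19
Collecting the picks in order gives the descending list.
Final answer: [23, 20, 6, -5, -19]


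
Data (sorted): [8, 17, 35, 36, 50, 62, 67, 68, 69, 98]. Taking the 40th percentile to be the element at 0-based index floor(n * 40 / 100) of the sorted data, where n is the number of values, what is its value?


The dataset has n = 10 elements.
Index = floor(10 * 40 / 100) = floor(400 / 100) = floor(4) = 4
Counting from index 0 in the sorted data, the element at index 4 is 50.
Final answer: 50


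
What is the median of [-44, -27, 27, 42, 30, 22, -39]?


First, sort the list: [-44, -39, -27, 22, 27, 30, 42]
The list has 7 elements (odd count).
The middle index is 3 (0-based), and the element there is 22.
Final answer: 22


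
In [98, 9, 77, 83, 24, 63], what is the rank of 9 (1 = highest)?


Sort descending: [98, 83, 77, 63, 24, 9]
Find 9 in the sorted list.
9 is at position 6.
Final answer: 6


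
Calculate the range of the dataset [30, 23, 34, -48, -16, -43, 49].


Maximum value: 49
Minimum value: -48
Range = 49 - (-48) = 97
Final answer: 97


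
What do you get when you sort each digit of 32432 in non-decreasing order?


The number 32432 has digits: 3, 2, 4, 3, 2
Sorted: 2, 2, 3, 3, 4
Joining the sorted digits gives the result.
Final answer: 22334


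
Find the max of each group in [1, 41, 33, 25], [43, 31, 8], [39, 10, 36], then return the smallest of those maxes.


Find max of each group:
  Group 1: [1, 41, 33, 25] -> max = 41
  Group 2: [43, 31, 8] -> max = 43
  Group 3: [39, 10, 36] -> max = 39
Maxes: [41, 43, 39]
Minimum of maxes = 39
Final answer: 39


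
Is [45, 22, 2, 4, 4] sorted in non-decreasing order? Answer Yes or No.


Check consecutive pairs:
  45 <= 22? False
  22 <= 2? False
  2 <= 4? True
  4 <= 4? True
2 consecutive pair(s) are out of order, so the list is not sorted.
Final answer: No


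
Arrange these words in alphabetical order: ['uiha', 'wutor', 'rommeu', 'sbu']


Compare strings character by character (the first differing letter decides):
  'rommeu' < 'sbu' since 'r' < 's' at position 1
  'sbu' < 'uiha' since 's' < 'u' at position 1
  'uiha' < 'wutor' since 'u' < 'w' at position 1
Chaining these comparisons gives the alphabetical order.
Final answer: ['rommeu', 'sbu', 'uiha', 'wutor']


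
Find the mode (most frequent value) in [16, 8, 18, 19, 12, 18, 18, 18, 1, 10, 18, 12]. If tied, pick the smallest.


Count the frequency of each value:
  1 appears 1 time(s)
  8 appears 1 time(s)
  10 appears 1 time(s)
  12 appears 2 time(s)
  16 appears 1 time(s)
  18 appears 5 time(s)
  19 appears 1 time(s)
Maximum frequency is 5.
Only 18 reaches that frequency, so it is the mode.
Final answer: 18


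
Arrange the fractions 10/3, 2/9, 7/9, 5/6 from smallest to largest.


Convert to decimal for comparison:
  10/3 = 3.3333
  2/9 = 0.2222
  7/9 = 0.7778
  5/6 = 0.8333
Decimals in increasing order: 0.2222 < 0.7778 < 0.8333 < 3.3333
Writing each back as its fraction gives the sorted order.
Final answer: 2/9, 7/9, 5/6, 10/3


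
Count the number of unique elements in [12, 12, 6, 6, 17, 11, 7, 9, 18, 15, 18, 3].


List all unique values:
Distinct values: [3, 6, 7, 9, 11, 12, 15, 17, 18]
Count = 9
Final answer: 9


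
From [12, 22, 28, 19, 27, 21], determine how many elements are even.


Check each element:
  12 is even
  22 is even
  28 is even
  19 is odd
  27 is odd
  21 is odd
Evens: [12, 22, 28]
Count of evens = 3
Final answer: 3


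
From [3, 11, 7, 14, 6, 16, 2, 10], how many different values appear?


List all unique values:
Distinct values: [2, 3, 6, 7, 10, 11, 14, 16]
Count = 8
Final answer: 8


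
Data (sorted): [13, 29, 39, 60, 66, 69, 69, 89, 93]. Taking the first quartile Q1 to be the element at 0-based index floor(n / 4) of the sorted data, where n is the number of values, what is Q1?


The list has n = 9 elements.
Q1 index = floor(9 / 4) = floor(2.25) = 2
Counting from index 0 in the sorted data, the element at index 2 is 39.
Final answer: 39


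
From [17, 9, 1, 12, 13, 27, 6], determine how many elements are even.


Check each element:
  17 is odd
  9 is odd
  1 is odd
  12 is even
  13 is odd
  27 is odd
  6 is even
Evens: [12, 6]
Count of evens = 2
Final answer: 2


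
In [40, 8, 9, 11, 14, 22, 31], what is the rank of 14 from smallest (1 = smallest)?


Sort ascending: [8, 9, 11, 14, 22, 31, 40]
Find 14 in the sorted list.
14 is at position 4 (1-indexed).
Final answer: 4


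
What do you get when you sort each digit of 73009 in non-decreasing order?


The number 73009 has digits: 7, 3, 0, 0, 9
Sorted: 0, 0, 3, 7, 9
Joining the sorted digits gives the result.
Final answer: 00379


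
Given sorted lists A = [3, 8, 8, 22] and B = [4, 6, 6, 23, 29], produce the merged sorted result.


List A: [3, 8, 8, 22]
List B: [4, 6, 6, 23, 29]
Repeatedly compare the front elements and take the smaller:
  3 vs 4 -> take 3
  8 vs 4 -> take 4
  8 vs 6 -> take 6
  8 vs 6 -> take 6
  8 vs 23 -> take 8
  8 vs 23 -> take 8
  22 vs 23 -> take 22
  A is exhausted; append the rest of B: [23, 29]
Final answer: [3, 4, 6, 6, 8, 8, 22, 23, 29]


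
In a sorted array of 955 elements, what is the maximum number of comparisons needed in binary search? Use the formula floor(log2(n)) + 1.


Binary search halves the search space each step.
Maximum comparisons = floor(log2(955)) + 1
log2(955) = 9.8994
floor(log2(955)) = 9, so 9 + 1 = 10
Final answer: 10


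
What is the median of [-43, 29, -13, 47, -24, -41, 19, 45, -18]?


First, sort the list: [-43, -41, -24, -18, -13, 19, 29, 45, 47]
The list has 9 elements (odd count).
The middle index is 4 (0-based), and the element there is -13.
Final answer: -13


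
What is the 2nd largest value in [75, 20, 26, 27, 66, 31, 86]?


Sort descending: [86, 75, 66, 31, 27, 26, 20]
The 2nd element (1-indexed) is at index 1.
Value = 75
Final answer: 75


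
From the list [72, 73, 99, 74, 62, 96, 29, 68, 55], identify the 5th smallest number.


Sort ascending: [29, 55, 62, 68, 72, 73, 74, 96, 99]
The 5th element (1-indexed) is at index 4.
Value = 72
Final answer: 72


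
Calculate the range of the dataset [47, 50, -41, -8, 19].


Maximum value: 50
Minimum value: -41
Range = 50 - (-41) = 91
Final answer: 91


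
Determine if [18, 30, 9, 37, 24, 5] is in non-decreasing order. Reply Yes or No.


Check consecutive pairs:
  18 <= 30? True
  30 <= 9? False
  9 <= 37? True
  37 <= 24? False
  24 <= 5? False
3 consecutive pair(s) are out of order, so the list is not sorted.
Final answer: No


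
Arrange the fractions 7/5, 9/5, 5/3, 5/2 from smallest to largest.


Convert to decimal for comparison:
  7/5 = 1.4
  9/5 = 1.8
  5/3 = 1.6667
  5/2 = 2.5
Decimals in increasing order: 1.4 < 1.6667 < 1.8 < 2.5
Writing each back as its fraction gives the sorted order.
Final answer: 7/5, 5/3, 9/5, 5/2


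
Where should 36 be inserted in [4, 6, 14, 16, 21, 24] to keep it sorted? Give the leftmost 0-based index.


List is sorted: [4, 6, 14, 16, 21, 24]
We need the leftmost position where 36 can be inserted, i.e. the first index whose element is >= 36 (or the end of the list if none is).
Binary search with low=0, high=6 (0-based indices):
  low=0, high=6, mid=3: a[3]=16 < 36, so low = 4
  low=4, high=6, mid=5: a[5]=24 < 36, so low = 6
Now low = high = 6, so the insertion index is 6.
Final answer: 6


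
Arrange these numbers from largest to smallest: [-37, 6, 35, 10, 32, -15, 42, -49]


Original list: [-37, 6, 35, 10, 32, -15, 42, -49]
Repeatedly take the largest remaining element:
  Remaining [-37, 6, 35, 10, 32, -15, 42, -49] -> largest is 42
  Remaining [-37, 6, 35, 10, 32, -15, -49] -> largest is 35
  Remaining [-37, 6, 10, 32, -15, -49] -> largest is 32
  Remaining [-37, 6, 10, -15, -49] -> largest is 10
  Remaining [-37, 6, -15, -49] -> largest is 6
  Remaining [-37, -15, -49] -> largest is -15
  Remaining [-37, -49] -> largest is -37
  Remaining [-49] -> largest is -49
Collecting the picks in order gives the descending list.
Final answer: [42, 35, 32, 10, 6, -15, -37, -49]


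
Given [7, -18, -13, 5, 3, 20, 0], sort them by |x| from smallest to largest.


Compute absolute values:
  |7| = 7
  |-18| = 18
  |-13| = 13
  |5| = 5
  |3| = 3
  |20| = 20
  |0| = 0
Absolute values in increasing order: 0 < 3 < 5 < 7 < 13 < 18 < 20
Listing the original numbers in that order gives the answer.
Final answer: [0, 3, 5, 7, -13, -18, 20]


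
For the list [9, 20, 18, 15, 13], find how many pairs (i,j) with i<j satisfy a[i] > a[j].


For each element, count the later elements that are smaller than it:
  9 (index 0): smaller elements after it = [] -> 0
  20 (index 1): smaller elements after it = [18, 15, 13] -> 3
  18 (index 2): smaller elements after it = [15, 13] -> 2
  15 (index 3): smaller elements after it = [13] -> 1
Total inversions = 0 + 3 + 2 + 1 = 6
Final answer: 6


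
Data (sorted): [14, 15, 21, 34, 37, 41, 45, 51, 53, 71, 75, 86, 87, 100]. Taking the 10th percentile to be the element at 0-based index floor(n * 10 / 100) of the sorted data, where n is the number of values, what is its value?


The dataset has n = 14 elements.
Index = floor(14 * 10 / 100) = floor(140 / 100) = floor(1.4) = 1
Counting from index 0 in the sorted data, the element at index 1 is 15.
Final answer: 15


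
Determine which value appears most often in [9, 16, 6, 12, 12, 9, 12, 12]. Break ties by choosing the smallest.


Count the frequency of each value:
  6 appears 1 time(s)
  9 appears 2 time(s)
  12 appears 4 time(s)
  16 appears 1 time(s)
Maximum frequency is 4.
Only 12 reaches that frequency, so it is the mode.
Final answer: 12


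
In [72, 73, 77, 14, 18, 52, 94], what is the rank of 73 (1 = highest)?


Sort descending: [94, 77, 73, 72, 52, 18, 14]
Find 73 in the sorted list.
73 is at position 3.
Final answer: 3


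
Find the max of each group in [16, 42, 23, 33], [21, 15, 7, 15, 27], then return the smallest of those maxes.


Find max of each group:
  Group 1: [16, 42, 23, 33] -> max = 42
  Group 2: [21, 15, 7, 15, 27] -> max = 27
Maxes: [42, 27]
Minimum of maxes = 27
Final answer: 27


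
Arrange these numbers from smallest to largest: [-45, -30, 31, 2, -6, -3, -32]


Original list: [-45, -30, 31, 2, -6, -3, -32]
Repeatedly take the smallest remaining element:
  Remaining [-45, -30, 31, 2, -6, -3, -32] -> smallest is -45
  Remaining [-30, 31, 2, -6, -3, -32] -> smallest is -32
  Remaining [-30, 31, 2, -6, -3] -> smallest is -30
  Remaining [31, 2, -6, -3] -> smallest is -6
  Remaining [31, 2, -3] -> smallest is -3
  Remaining [31, 2] -> smallest is 2
  Remaining [31] -> smallest is 31
Collecting the picks in order gives the sorted list.
Final answer: [-45, -32, -30, -6, -3, 2, 31]


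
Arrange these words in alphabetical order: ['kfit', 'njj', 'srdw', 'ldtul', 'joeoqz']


Compare strings character by character (the first differing letter decides):
  'joeoqz' < 'kfit' since 'j' < 'k' at position 1
  'kfit' < 'ldtul' since 'k' < 'l' at position 1
  'ldtul' < 'njj' since 'l' < 'n' at position 1
  'njj' < 'srdw' since 'n' < 's' at position 1
Chaining these comparisons gives the alphabetical order.
Final answer: ['joeoqz', 'kfit', 'ldtul', 'njj', 'srdw']


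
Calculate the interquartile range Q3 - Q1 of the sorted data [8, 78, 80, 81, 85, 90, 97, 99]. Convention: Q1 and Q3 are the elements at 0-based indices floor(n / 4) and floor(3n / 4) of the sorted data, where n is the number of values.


The data has n = 8 elements.
Q1 index = floor(8 / 4) = floor(2) = 2; Q3 index = floor(3 * 8 / 4) = floor(6) = 6
Q1 = element at index 2 = 80
Q3 = element at index 6 = 97
IQR = 97 - 80 = 17
Final answer: 17


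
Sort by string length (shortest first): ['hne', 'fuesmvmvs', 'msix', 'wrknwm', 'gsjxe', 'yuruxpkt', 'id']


Compute lengths:
  'hne' has length 3
  'fuesmvmvs' has length 9
  'msix' has length 4
  'wrknwm' has length 6
  'gsjxe' has length 5
  'yuruxpkt' has length 8
  'id' has length 2
Lengths in increasing order: 2 < 3 < 4 < 5 < 6 < 8 < 9
Listing the words in that order gives the answer.
Final answer: ['id', 'hne', 'msix', 'gsjxe', 'wrknwm', 'yuruxpkt', 'fuesmvmvs']


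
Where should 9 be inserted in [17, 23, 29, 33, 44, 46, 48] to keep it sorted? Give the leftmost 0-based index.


List is sorted: [17, 23, 29, 33, 44, 46, 48]
We need the leftmost position where 9 can be inserted, i.e. the first index whose element is >= 9 (or the end of the list if none is).
Binary search with low=0, high=7 (0-based indices):
  low=0, high=7, mid=3: a[3]=33 >= 9, so high = 3
  low=0, high=3, mid=1: a[1]=23 >= 9, so high = 1
  low=0, high=1, mid=0: a[0]=17 >= 9, so high = 0
Now low = high = 0, so the insertion index is 0.
Final answer: 0


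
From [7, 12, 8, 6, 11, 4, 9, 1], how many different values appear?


List all unique values:
Distinct values: [1, 4, 6, 7, 8, 9, 11, 12]
Count = 8
Final answer: 8


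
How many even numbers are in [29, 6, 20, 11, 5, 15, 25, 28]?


Check each element:
  29 is odd
  6 is even
  20 is even
  11 is odd
  5 is odd
  15 is odd
  25 is odd
  28 is even
Evens: [6, 20, 28]
Count of evens = 3
Final answer: 3


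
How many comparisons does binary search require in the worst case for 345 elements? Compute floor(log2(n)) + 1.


Binary search halves the search space each step.
Maximum comparisons = floor(log2(345)) + 1
log2(345) = 8.4305
floor(log2(345)) = 8, so 8 + 1 = 9
Final answer: 9


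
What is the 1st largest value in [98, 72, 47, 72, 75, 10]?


Sort descending: [98, 75, 72, 72, 47, 10]
The 1st element (1-indexed) is at index 0.
Value = 98
Final answer: 98


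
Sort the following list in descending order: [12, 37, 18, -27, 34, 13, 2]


Original list: [12, 37, 18, -27, 34, 13, 2]
Repeatedly take the largest remaining element:
  Remaining [12, 37, 18, -27, 34, 13, 2] -> largest is 37
  Remaining [12, 18, -27, 34, 13, 2] -> largest is 34
  Remaining [12, 18, -27, 13, 2] -> largest is 18
  Remaining [12, -27, 13, 2] -> largest is 13
  Remaining [12, -27, 2] -> largest is 12
  Remaining [-27, 2] -> largest is 2
  Remaining [-27] -> largest is -27
Collecting the picks in order gives the descending list.
Final answer: [37, 34, 18, 13, 12, 2, -27]


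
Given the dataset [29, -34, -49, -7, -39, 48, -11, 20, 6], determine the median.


First, sort the list: [-49, -39, -34, -11, -7, 6, 20, 29, 48]
The list has 9 elements (odd count).
The middle index is 4 (0-based), and the element there is -7.
Final answer: -7


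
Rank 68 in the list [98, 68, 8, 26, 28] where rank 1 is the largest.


Sort descending: [98, 68, 28, 26, 8]
Find 68 in the sorted list.
68 is at position 2.
Final answer: 2


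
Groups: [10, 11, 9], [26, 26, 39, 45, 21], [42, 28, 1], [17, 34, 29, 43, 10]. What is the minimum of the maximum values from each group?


Find max of each group:
  Group 1: [10, 11, 9] -> max = 11
  Group 2: [26, 26, 39, 45, 21] -> max = 45
  Group 3: [42, 28, 1] -> max = 42
  Group 4: [17, 34, 29, 43, 10] -> max = 43
Maxes: [11, 45, 42, 43]
Minimum of maxes = 11
Final answer: 11


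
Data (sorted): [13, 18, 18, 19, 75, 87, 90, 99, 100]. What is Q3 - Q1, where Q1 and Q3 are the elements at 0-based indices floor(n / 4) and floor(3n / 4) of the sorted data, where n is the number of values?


The data has n = 9 elements.
Q1 index = floor(9 / 4) = floor(2.25) = 2; Q3 index = floor(3 * 9 / 4) = floor(6.75) = 6
Q1 = element at index 2 = 18
Q3 = element at index 6 = 90
IQR = 90 - 18 = 72
Final answer: 72


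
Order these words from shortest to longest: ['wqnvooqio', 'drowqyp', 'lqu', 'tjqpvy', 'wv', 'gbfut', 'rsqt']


Compute lengths:
  'wqnvooqio' has length 9
  'drowqyp' has length 7
  'lqu' has length 3
  'tjqpvy' has length 6
  'wv' has length 2
  'gbfut' has length 5
  'rsqt' has length 4
Lengths in increasing order: 2 < 3 < 4 < 5 < 6 < 7 < 9
Listing the words in that order gives the answer.
Final answer: ['wv', 'lqu', 'rsqt', 'gbfut', 'tjqpvy', 'drowqyp', 'wqnvooqio']


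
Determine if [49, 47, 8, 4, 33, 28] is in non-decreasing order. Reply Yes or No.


Check consecutive pairs:
  49 <= 47? False
  47 <= 8? False
  8 <= 4? False
  4 <= 33? True
  33 <= 28? False
4 consecutive pair(s) are out of order, so the list is not sorted.
Final answer: No


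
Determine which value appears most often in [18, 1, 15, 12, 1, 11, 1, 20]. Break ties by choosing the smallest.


Count the frequency of each value:
  1 appears 3 time(s)
  11 appears 1 time(s)
  12 appears 1 time(s)
  15 appears 1 time(s)
  18 appears 1 time(s)
  20 appears 1 time(s)
Maximum frequency is 3.
Only 1 reaches that frequency, so it is the mode.
Final answer: 1


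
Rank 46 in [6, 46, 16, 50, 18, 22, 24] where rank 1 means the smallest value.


Sort ascending: [6, 16, 18, 22, 24, 46, 50]
Find 46 in the sorted list.
46 is at position 6 (1-indexed).
Final answer: 6


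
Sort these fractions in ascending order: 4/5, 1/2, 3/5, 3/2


Convert to decimal for comparison:
  4/5 = 0.8
  1/2 = 0.5
  3/5 = 0.6
  3/2 = 1.5
Decimals in increasing order: 0.5 < 0.6 < 0.8 < 1.5
Writing each back as its fraction gives the sorted order.
Final answer: 1/2, 3/5, 4/5, 3/2


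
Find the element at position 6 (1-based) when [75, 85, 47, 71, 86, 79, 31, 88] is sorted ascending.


Sort ascending: [31, 47, 71, 75, 79, 85, 86, 88]
The 6th element (1-indexed) is at index 5.
Value = 85
Final answer: 85


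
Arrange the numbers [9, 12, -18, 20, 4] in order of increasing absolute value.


Compute absolute values:
  |9| = 9
  |12| = 12
  |-18| = 18
  |20| = 20
  |4| = 4
Absolute values in increasing order: 4 < 9 < 12 < 18 < 20
Listing the original numbers in that order gives the answer.
Final answer: [4, 9, 12, -18, 20]


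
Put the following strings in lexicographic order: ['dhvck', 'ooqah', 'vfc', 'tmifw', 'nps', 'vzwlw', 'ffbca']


Compare strings character by character (the first differing letter decides):
  'dhvck' < 'ffbca' since 'd' < 'f' at position 1
  'ffbca' < 'nps' since 'f' < 'n' at position 1
  'nps' < 'ooqah' since 'n' < 'o' at position 1
  'ooqah' < 'tmifw' since 'o' < 't' at position 1
  'tmifw' < 'vfc' since 't' < 'v' at position 1
  'vfc' < 'vzwlw' since 'f' < 'z' at position 2
Chaining these comparisons gives the alphabetical order.
Final answer: ['dhvck', 'ffbca', 'nps', 'ooqah', 'tmifw', 'vfc', 'vzwlw']


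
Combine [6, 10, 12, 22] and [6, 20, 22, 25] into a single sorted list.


List A: [6, 10, 12, 22]
List B: [6, 20, 22, 25]
Repeatedly compare the front elements and take the smaller:
  6 vs 6 -> take 6
  10 vs 6 -> take 6
  10 vs 20 -> take 10
  12 vs 20 -> take 12
  22 vs 20 -> take 20
  22 vs 22 -> take 22
  A is exhausted; append the rest of B: [22, 25]
Final answer: [6, 6, 10, 12, 20, 22, 22, 25]


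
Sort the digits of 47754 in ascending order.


The number 47754 has digits: 4, 7, 7, 5, 4
Sorted: 4, 4, 5, 7, 7
Joining the sorted digits gives the result.
Final answer: 44577


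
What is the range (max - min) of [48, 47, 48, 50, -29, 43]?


Maximum value: 50
Minimum value: -29
Range = 50 - (-29) = 79
Final answer: 79


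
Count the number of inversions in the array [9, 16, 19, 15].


For each element, count the later elements that are smaller than it:
  9 (index 0): smaller elements after it = [] -> 0
  16 (index 1): smaller elements after it = [15] -> 1
  19 (index 2): smaller elements after it = [15] -> 1
Total inversions = 0 + 1 + 1 = 2
Final answer: 2


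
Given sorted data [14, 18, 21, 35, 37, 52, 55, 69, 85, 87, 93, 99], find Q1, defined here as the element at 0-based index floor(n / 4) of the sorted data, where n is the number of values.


The list has n = 12 elements.
Q1 index = floor(12 / 4) = floor(3) = 3
Counting from index 0 in the sorted data, the element at index 3 is 35.
Final answer: 35


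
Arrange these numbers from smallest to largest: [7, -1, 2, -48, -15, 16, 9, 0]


Original list: [7, -1, 2, -48, -15, 16, 9, 0]
Repeatedly take the smallest remaining element:
  Remaining [7, -1, 2, -48, -15, 16, 9, 0] -> smallest is -48
  Remaining [7, -1, 2, -15, 16, 9, 0] -> smallest is -15
  Remaining [7, -1, 2, 16, 9, 0] -> smallest is -1
  Remaining [7, 2, 16, 9, 0] -> smallest is 0
  Remaining [7, 2, 16, 9] -> smallest is 2
  Remaining [7, 16, 9] -> smallest is 7
  Remaining [16, 9] -> smallest is 9
  Remaining [16] -> smallest is 16
Collecting the picks in order gives the sorted list.
Final answer: [-48, -15, -1, 0, 2, 7, 9, 16]


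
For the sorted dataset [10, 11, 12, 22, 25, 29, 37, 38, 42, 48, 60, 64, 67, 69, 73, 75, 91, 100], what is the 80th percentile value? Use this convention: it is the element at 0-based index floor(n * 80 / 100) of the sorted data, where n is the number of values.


The dataset has n = 18 elements.
Index = floor(18 * 80 / 100) = floor(1440 / 100) = floor(14.4) = 14
Counting from index 0 in the sorted data, the element at index 14 is 73.
Final answer: 73


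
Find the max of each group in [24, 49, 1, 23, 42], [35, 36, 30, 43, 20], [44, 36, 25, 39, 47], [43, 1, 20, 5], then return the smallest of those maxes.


Find max of each group:
  Group 1: [24, 49, 1, 23, 42] -> max = 49
  Group 2: [35, 36, 30, 43, 20] -> max = 43
  Group 3: [44, 36, 25, 39, 47] -> max = 47
  Group 4: [43, 1, 20, 5] -> max = 43
Maxes: [49, 43, 47, 43]
Minimum of maxes = 43
Final answer: 43


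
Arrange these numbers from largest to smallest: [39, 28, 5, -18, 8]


Original list: [39, 28, 5, -18, 8]
Repeatedly take the largest remaining element:
  Remaining [39, 28, 5, -18, 8] -> largest is 39
  Remaining [28, 5, -18, 8] -> largest is 28
  Remaining [5, -18, 8] -> largest is 8
  Remaining [5, -18] -> largest is 5
  Remaining [-18] -> largest is -18
Collecting the picks in order gives the descending list.
Final answer: [39, 28, 8, 5, -18]


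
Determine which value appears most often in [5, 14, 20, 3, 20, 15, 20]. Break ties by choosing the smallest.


Count the frequency of each value:
  3 appears 1 time(s)
  5 appears 1 time(s)
  14 appears 1 time(s)
  15 appears 1 time(s)
  20 appears 3 time(s)
Maximum frequency is 3.
Only 20 reaches that frequency, so it is the mode.
Final answer: 20


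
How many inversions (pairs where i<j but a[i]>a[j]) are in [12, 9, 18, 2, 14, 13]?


For each element, count the later elements that are smaller than it:
  12 (index 0): smaller elements after it = [9, 2] -> 2
  9 (index 1): smaller elements after it = [2] -> 1
  18 (index 2): smaller elements after it = [2, 14, 13] -> 3
  2 (index 3): smaller elements after it = [] -> 0
  14 (index 4): smaller elements after it = [13] -> 1
Total inversions = 2 + 1 + 3 + 0 + 1 = 7
Final answer: 7


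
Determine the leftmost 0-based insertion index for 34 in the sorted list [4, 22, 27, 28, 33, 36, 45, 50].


List is sorted: [4, 22, 27, 28, 33, 36, 45, 50]
We need the leftmost position where 34 can be inserted, i.e. the first index whose element is >= 34 (or the end of the list if none is).
Binary search with low=0, high=8 (0-based indices):
  low=0, high=8, mid=4: a[4]=33 < 34, so low = 5
  low=5, high=8, mid=6: a[6]=45 >= 34, so high = 6
  low=5, high=6, mid=5: a[5]=36 >= 34, so high = 5
Now low = high = 5, so the insertion index is 5.
Final answer: 5


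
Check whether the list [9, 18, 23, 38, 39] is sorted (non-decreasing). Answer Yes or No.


Check consecutive pairs:
  9 <= 18? True
  18 <= 23? True
  23 <= 38? True
  38 <= 39? True
Every consecutive pair is in order, so the list is non-decreasing.
Final answer: Yes
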